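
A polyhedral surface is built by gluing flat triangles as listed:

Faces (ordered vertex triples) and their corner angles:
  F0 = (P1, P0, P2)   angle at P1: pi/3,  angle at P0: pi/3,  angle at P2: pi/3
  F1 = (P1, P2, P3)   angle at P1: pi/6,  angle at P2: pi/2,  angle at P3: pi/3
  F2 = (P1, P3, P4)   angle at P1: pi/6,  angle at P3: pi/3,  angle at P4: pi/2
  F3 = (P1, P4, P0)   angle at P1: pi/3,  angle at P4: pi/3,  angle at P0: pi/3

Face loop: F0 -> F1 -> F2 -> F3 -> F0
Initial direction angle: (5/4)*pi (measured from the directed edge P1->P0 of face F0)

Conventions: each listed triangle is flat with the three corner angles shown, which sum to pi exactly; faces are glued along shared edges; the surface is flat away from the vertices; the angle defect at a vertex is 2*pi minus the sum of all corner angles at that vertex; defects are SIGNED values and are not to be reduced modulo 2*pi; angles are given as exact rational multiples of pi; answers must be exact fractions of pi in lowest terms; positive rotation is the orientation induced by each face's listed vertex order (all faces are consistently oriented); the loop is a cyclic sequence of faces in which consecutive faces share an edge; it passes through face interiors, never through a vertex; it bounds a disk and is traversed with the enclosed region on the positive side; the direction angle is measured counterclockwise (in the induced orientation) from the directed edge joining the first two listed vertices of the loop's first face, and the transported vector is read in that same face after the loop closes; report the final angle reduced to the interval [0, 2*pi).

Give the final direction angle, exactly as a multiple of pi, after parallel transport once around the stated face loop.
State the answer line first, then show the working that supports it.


Answer: final direction angle = pi/4

enclosed vertex P1: corner angles sum to pi, defect = 2*pi - pi = pi
adding the enclosed defects to the starting angle (mod 2*pi, induced orientation) gives the holonomy
final angle = (5/4)*pi + pi = pi/4 (mod 2*pi)


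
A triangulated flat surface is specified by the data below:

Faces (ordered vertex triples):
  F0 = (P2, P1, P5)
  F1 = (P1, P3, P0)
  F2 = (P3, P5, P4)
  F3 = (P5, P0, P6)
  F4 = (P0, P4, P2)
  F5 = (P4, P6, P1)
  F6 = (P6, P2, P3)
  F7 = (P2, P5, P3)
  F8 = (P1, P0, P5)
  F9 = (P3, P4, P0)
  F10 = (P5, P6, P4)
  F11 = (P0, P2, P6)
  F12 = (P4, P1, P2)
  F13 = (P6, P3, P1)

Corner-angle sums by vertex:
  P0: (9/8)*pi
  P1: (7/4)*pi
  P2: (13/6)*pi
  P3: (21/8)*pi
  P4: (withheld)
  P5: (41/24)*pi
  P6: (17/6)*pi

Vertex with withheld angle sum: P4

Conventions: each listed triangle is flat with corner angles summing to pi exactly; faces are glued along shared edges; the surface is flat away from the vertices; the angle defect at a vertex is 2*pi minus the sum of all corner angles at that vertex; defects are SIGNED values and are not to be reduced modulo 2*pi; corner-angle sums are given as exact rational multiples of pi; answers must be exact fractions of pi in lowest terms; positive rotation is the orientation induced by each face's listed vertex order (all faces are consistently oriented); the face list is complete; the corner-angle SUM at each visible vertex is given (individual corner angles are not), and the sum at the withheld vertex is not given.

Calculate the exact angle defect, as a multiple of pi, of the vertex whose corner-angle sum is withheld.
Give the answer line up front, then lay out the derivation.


Answer: defect(P4) = (5/24)*pi

V = 7, E = 21, F = 14; chi = V - E + F = 0
Gauss-Bonnet: total defect = 2*pi*chi = 0; visible defects sum to (-5/24)*pi


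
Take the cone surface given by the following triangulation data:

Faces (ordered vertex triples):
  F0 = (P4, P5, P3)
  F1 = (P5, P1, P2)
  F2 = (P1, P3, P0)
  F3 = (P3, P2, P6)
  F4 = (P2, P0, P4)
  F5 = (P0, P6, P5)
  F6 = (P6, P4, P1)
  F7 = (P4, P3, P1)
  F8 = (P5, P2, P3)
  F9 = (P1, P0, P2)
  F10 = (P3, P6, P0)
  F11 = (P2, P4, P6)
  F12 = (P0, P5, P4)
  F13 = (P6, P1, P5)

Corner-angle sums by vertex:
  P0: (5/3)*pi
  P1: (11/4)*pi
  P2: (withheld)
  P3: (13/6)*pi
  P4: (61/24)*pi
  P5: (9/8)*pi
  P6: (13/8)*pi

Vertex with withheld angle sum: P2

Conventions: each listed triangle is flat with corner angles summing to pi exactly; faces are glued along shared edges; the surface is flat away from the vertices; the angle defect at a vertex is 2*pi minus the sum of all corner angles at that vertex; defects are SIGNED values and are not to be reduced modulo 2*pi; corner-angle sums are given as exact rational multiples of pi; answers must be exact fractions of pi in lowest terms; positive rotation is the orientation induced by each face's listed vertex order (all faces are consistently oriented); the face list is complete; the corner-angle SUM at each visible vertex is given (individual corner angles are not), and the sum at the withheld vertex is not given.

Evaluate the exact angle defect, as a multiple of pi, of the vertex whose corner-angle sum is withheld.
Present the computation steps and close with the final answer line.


V = 7, E = 21, F = 14; chi = V - E + F = 0
Gauss-Bonnet: total defect = 2*pi*chi = 0; visible defects sum to pi/8

Answer: defect(P2) = -pi/8


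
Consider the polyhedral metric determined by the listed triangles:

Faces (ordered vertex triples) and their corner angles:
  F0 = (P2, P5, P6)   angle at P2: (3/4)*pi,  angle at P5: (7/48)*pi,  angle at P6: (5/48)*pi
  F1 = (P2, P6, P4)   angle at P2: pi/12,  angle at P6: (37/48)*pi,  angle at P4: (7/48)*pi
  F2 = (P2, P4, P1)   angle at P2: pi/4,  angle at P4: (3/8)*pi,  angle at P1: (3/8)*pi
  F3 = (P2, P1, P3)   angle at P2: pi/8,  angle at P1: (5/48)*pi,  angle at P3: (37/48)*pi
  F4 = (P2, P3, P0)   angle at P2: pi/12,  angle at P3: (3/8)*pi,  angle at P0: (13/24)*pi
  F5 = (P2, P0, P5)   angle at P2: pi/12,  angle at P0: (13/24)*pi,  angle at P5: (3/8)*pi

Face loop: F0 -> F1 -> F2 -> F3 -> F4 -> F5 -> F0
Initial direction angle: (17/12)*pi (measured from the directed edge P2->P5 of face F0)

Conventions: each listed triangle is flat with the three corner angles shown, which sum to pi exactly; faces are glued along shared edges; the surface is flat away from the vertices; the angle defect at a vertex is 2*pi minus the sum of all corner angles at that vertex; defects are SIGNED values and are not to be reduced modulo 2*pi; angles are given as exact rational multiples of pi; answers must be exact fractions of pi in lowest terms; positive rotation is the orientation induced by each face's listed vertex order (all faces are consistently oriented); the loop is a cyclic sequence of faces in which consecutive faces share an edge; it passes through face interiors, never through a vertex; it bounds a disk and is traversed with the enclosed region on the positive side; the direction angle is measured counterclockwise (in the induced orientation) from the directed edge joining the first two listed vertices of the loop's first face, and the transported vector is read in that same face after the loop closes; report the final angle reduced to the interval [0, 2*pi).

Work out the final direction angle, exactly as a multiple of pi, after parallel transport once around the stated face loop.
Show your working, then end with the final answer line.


enclosed vertex P2: corner angles sum to (11/8)*pi, defect = 2*pi - (11/8)*pi = (5/8)*pi
holonomy = initial angle + sum of enclosed defects (mod 2*pi), positive in the induced orientation
final angle = (17/12)*pi + (5/8)*pi = pi/24 (mod 2*pi)

Answer: final direction angle = pi/24


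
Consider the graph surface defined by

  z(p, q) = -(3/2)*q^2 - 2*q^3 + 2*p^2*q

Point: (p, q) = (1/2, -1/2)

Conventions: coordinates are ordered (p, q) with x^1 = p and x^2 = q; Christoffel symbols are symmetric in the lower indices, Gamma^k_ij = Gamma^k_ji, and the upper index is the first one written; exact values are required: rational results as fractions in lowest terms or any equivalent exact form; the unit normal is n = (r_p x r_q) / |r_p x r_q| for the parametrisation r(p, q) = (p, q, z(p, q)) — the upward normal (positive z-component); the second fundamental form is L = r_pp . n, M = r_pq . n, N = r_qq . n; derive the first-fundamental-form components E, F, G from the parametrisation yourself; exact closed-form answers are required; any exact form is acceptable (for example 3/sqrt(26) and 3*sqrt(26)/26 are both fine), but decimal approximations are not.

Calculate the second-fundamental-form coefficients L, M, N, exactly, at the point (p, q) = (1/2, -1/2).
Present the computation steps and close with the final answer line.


z_p = -1, z_q = 1/2, z_pp = -2, z_pq = 2, z_qq = 3
E = 2, F = -1/2, G = 5/4; answer radicand W^2 = 9/4
unnormalised second-form numerators: l = -2, m = 2, n = 3; L = l/sqrt(9/4), and similarly M = m/sqrt(W^2), N = n/sqrt(W^2)

Answer: L = -4/3, M = 4/3, N = 2


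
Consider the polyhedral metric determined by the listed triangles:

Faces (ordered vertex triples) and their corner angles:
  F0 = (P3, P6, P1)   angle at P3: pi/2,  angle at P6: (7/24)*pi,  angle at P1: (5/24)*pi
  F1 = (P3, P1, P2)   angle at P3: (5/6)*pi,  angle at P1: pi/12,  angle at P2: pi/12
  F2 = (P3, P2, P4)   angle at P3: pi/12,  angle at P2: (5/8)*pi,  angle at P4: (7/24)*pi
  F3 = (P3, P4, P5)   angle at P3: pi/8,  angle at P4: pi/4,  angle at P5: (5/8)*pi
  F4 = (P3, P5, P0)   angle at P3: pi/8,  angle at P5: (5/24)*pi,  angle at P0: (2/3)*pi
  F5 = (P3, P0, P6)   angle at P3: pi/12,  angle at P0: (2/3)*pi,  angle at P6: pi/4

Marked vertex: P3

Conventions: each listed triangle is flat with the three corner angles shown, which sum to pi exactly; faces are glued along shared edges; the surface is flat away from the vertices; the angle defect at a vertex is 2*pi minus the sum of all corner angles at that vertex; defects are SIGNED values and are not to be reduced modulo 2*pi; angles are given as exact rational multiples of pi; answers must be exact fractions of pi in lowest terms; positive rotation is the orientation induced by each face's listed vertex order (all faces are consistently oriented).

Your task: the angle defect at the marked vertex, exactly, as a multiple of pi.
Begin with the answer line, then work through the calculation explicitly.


Answer: defect(P3) = pi/4

Sum of corner angles at P3: (7/4)*pi
defect = 2*pi - (7/4)*pi


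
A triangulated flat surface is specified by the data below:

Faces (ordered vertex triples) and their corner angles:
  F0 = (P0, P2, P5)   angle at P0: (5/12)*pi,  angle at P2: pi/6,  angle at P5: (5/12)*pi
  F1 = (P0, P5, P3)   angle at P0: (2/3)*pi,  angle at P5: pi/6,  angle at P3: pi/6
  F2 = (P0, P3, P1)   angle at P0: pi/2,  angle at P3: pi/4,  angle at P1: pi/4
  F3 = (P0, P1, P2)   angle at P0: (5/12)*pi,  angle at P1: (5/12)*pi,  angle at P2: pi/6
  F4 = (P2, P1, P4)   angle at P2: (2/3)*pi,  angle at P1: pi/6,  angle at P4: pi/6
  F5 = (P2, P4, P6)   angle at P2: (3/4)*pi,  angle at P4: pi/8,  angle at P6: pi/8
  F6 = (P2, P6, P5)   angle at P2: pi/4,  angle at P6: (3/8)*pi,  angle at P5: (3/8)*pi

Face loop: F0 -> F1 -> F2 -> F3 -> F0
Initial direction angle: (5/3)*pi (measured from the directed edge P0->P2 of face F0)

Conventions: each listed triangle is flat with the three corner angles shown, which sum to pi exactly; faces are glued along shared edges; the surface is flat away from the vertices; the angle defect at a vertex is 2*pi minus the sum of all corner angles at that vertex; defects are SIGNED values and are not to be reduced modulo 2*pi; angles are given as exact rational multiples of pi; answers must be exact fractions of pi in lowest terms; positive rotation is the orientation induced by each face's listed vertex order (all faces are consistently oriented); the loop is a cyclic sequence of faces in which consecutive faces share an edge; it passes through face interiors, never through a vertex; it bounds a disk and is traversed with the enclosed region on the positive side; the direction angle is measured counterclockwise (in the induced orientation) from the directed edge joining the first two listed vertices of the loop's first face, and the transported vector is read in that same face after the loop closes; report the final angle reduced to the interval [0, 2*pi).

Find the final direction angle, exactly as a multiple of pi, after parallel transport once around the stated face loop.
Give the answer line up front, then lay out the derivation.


Answer: final direction angle = (5/3)*pi

enclosed vertex P0: corner angles sum to 2*pi, defect = 2*pi - 2*pi = 0
final direction = starting direction + enclosed defect total, reduced mod 2*pi (induced orientation)
final angle = (5/3)*pi + 0 = (5/3)*pi (mod 2*pi)


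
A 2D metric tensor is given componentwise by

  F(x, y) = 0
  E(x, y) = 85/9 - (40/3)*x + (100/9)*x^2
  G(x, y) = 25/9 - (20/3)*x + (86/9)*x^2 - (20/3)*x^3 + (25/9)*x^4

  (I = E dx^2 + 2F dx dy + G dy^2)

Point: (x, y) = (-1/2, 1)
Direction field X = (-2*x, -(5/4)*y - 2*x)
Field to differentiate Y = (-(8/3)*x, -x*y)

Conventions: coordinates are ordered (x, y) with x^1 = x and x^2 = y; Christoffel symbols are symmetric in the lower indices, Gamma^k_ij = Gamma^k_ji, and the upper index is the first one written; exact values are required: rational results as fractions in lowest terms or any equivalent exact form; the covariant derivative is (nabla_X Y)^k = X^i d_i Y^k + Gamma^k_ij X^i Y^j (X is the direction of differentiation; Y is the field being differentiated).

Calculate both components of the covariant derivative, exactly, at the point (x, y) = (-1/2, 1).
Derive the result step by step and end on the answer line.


E = 170/9, F = 0, G = 1369/144 at the point
E_x = -220/9, E_y = 0, F_x = 0, F_y = 0, G_x = -407/18, G_y = 0
EG - F^2 = 116365/648;  g^inv = (648/116365) * [[1369/144, 0], [0, 170/9]]
first-kind symbols [ij,l] = (1/2)(d_i g_jl + d_j g_il - d_l g_ij): [xx,x] = E_x/2 = -110/9, [xx,y] = F_x - E_y/2 = 0, [xy,x] = E_y/2 = 0, [xy,y] = G_x/2 = -407/36, [yy,x] = F_y - G_x/2 = 407/36, [yy,y] = G_y/2 = 0
Gamma^x_ij = (G*[ij,x] - F*[ij,y])/(EG - F^2), Gamma^y_ij = (E*[ij,y] - F*[ij,x])/(EG - F^2)
Gamma_xxx = -11/17, Gamma_xxy = 0, Gamma_xyy = 407/680, Gamma_yxx = 0, Gamma_yxy = -44/37, Gamma_yyy = 0
X = (1, -1/4), Y = (4/3, 1/2) at the point

Answer: (nabla_X Y)^x = -19607/5440, (nabla_X Y)^y = -1175/888


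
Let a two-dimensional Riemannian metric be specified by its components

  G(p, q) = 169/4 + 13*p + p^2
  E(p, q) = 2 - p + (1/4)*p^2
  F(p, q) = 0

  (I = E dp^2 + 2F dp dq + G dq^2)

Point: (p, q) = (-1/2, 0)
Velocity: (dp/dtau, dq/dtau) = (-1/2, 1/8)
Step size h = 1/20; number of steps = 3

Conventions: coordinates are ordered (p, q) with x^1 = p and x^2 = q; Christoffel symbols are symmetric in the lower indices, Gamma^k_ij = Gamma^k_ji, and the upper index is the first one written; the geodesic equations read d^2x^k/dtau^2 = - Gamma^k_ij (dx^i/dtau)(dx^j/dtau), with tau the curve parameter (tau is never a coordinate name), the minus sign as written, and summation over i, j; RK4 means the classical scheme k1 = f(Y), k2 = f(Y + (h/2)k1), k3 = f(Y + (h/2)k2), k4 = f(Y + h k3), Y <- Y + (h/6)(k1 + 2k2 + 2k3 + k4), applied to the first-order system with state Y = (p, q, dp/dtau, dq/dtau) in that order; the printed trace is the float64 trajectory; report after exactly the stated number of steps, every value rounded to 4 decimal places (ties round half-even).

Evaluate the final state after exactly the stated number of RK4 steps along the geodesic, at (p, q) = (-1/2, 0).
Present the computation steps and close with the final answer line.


f(Y) = (dp/dtau, dq/dtau, -Gamma^p_ij Y'^i Y'^j, -Gamma^q_ij Y'^i Y'^j) with the Gammas evaluated at the stage position; h = 0.050000; intermediate values shown to 6 dp
step 0: p = -0.5000, q = 0.0000, dp/dtau = -0.5000, dq/dtau = 0.1250
step 1:
  k1: at (p, q) = (-0.500000, 0.000000), (dp/dtau, dq/dtau) = (-0.500000, 0.125000); Gamma_ppp = -0.243902, Gamma_ppq = 0.000000, Gamma_pqq = -2.341463, Gamma_qpp = 0.000000, Gamma_qpq = 0.166667, Gamma_qqq = 0.000000; k1 = (-0.500000, 0.125000, 0.097561, 0.020833)
  k2: at (p, q) = (-0.512500, 0.003125), (dp/dtau, dq/dtau) = (-0.497561, 0.125521); Gamma_ppp = -0.243633, Gamma_ppq = 0.000000, Gamma_pqq = -2.322389, Gamma_qpp = 0.000000, Gamma_qpq = 0.167015, Gamma_qqq = 0.000000; k2 = (-0.497561, 0.125521, 0.096906, 0.020862)
  k3: at (p, q) = (-0.512439, 0.003138), (dp/dtau, dq/dtau) = (-0.497577, 0.125522); Gamma_ppp = -0.243634, Gamma_ppq = 0.000000, Gamma_pqq = -2.322482, Gamma_qpp = 0.000000, Gamma_qpq = 0.167013, Gamma_qqq = 0.000000; k3 = (-0.497577, 0.125522, 0.096912, 0.020862)
  k4: at (p, q) = (-0.524879, 0.006276), (dp/dtau, dq/dtau) = (-0.495154, 0.126043); Gamma_ppp = -0.243362, Gamma_ppq = 0.000000, Gamma_pqq = -2.303658, Gamma_qpp = 0.000000, Gamma_qpq = 0.167361, Gamma_qqq = 0.000000; k4 = (-0.495154, 0.126043, 0.096265, 0.020890)
  Y <- Y + (h/6)(k1 + 2k2 + 2k3 + k4): p = -0.5249, q = 0.0063, dp/dtau = -0.4952, dq/dtau = 0.1260
step 2:
  k1: at (p, q) = (-0.524879, 0.006276), (dp/dtau, dq/dtau) = (-0.495154, 0.126043); Gamma_ppp = -0.243362, Gamma_ppq = 0.000000, Gamma_pqq = -2.303659, Gamma_qpp = 0.000000, Gamma_qpq = 0.167361, Gamma_qqq = 0.000000; k1 = (-0.495154, 0.126043, 0.096265, 0.020890)
  k2: at (p, q) = (-0.537257, 0.009427), (dp/dtau, dq/dtau) = (-0.492748, 0.126565); Gamma_ppp = -0.243086, Gamma_ppq = 0.000000, Gamma_pqq = -2.285084, Gamma_qpp = 0.000000, Gamma_qpq = 0.167708, Gamma_qqq = 0.000000; k2 = (-0.492748, 0.126565, 0.095626, 0.020918)
  k3: at (p, q) = (-0.537197, 0.009440), (dp/dtau, dq/dtau) = (-0.492764, 0.126566); Gamma_ppp = -0.243088, Gamma_ppq = 0.000000, Gamma_pqq = -2.285174, Gamma_qpp = 0.000000, Gamma_qpq = 0.167706, Gamma_qqq = 0.000000; k3 = (-0.492764, 0.126566, 0.095632, 0.020919)
  k4: at (p, q) = (-0.549517, 0.012604), (dp/dtau, dq/dtau) = (-0.490373, 0.127089); Gamma_ppp = -0.242810, Gamma_ppq = 0.000000, Gamma_pqq = -2.266843, Gamma_qpp = 0.000000, Gamma_qpq = 0.168054, Gamma_qqq = 0.000000; k4 = (-0.490373, 0.127089, 0.095001, 0.020947)
  Y <- Y + (h/6)(k1 + 2k2 + 2k3 + k4): p = -0.5495, q = 0.0126, dp/dtau = -0.4904, dq/dtau = 0.1271
step 3:
  k1: at (p, q) = (-0.549517, 0.012604), (dp/dtau, dq/dtau) = (-0.490373, 0.127089); Gamma_ppp = -0.242810, Gamma_ppq = 0.000000, Gamma_pqq = -2.266843, Gamma_qpp = 0.000000, Gamma_qpq = 0.168054, Gamma_qqq = 0.000000; k1 = (-0.490373, 0.127089, 0.095001, 0.020947)
  k2: at (p, q) = (-0.561776, 0.015782), (dp/dtau, dq/dtau) = (-0.487998, 0.127613); Gamma_ppp = -0.242531, Gamma_ppq = 0.000000, Gamma_pqq = -2.248753, Gamma_qpp = 0.000000, Gamma_qpq = 0.168401, Gamma_qqq = 0.000000; k2 = (-0.487998, 0.127613, 0.094378, 0.020974)
  k3: at (p, q) = (-0.561716, 0.015795), (dp/dtau, dq/dtau) = (-0.488014, 0.127613); Gamma_ppp = -0.242532, Gamma_ppq = 0.000000, Gamma_pqq = -2.248841, Gamma_qpp = 0.000000, Gamma_qpq = 0.168399, Gamma_qqq = 0.000000; k3 = (-0.488014, 0.127613, 0.094383, 0.020975)
  k4: at (p, q) = (-0.573917, 0.018985), (dp/dtau, dq/dtau) = (-0.485654, 0.128138); Gamma_ppp = -0.242250, Gamma_ppq = 0.000000, Gamma_pqq = -2.230985, Gamma_qpp = 0.000000, Gamma_qpq = 0.168746, Gamma_qqq = 0.000000; k4 = (-0.485654, 0.128138, 0.093768, 0.021002)
  Y <- Y + (h/6)(k1 + 2k2 + 2k3 + k4): p = -0.5739, q = 0.0190, dp/dtau = -0.4857, dq/dtau = 0.1281

Answer: p = -0.5739, q = 0.0190, dp/dtau = -0.4857, dq/dtau = 0.1281


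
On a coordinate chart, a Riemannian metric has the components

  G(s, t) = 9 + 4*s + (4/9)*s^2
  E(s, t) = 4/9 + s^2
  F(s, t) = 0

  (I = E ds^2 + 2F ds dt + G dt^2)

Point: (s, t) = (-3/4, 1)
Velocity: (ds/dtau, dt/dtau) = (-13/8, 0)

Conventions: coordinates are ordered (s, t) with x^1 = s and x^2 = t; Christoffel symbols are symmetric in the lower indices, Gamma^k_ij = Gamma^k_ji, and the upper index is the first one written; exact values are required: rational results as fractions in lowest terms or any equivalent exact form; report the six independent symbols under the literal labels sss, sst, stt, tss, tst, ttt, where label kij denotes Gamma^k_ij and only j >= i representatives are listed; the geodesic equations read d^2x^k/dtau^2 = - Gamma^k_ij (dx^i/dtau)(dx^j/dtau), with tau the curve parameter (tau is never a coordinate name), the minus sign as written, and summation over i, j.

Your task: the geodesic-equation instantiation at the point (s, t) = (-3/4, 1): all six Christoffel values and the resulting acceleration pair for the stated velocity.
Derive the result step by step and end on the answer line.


E = 145/144, F = 0, G = 25/4 at the point
E_s = -3/2, E_t = 0, F_s = 0, F_t = 0, G_s = 10/3, G_t = 0
EG - F^2 = 3625/576;  g^inv = (576/3625) * [[25/4, 0], [0, 145/144]]
first-kind symbols [ij,l] = (1/2)(d_i g_jl + d_j g_il - d_l g_ij): [ss,s] = E_s/2 = -3/4, [ss,t] = F_s - E_t/2 = 0, [st,s] = E_t/2 = 0, [st,t] = G_s/2 = 5/3, [tt,s] = F_t - G_s/2 = -5/3, [tt,t] = G_t/2 = 0
Gamma^s_ij = (G*[ij,s] - F*[ij,t])/(EG - F^2), Gamma^t_ij = (E*[ij,t] - F*[ij,s])/(EG - F^2)
Gamma_sss = -108/145, Gamma_sst = 0, Gamma_stt = -48/29, Gamma_tss = 0, Gamma_tst = 4/15, Gamma_ttt = 0
d^2s/dtau^2 = -(Gamma_sss*(-13/8)^2 + 2*Gamma_sst*(-13/8)*(0) + Gamma_stt*(0)^2) = 4563/2320
d^2t/dtau^2 = -(Gamma_tss*(-13/8)^2 + 2*Gamma_tst*(-13/8)*(0) + Gamma_ttt*(0)^2) = 0

Answer: Gamma_sss = -108/145, Gamma_sst = 0, Gamma_stt = -48/29, Gamma_tss = 0, Gamma_tst = 4/15, Gamma_ttt = 0; accelerations (d^2s/dtau^2, d^2t/dtau^2) = (4563/2320, 0)


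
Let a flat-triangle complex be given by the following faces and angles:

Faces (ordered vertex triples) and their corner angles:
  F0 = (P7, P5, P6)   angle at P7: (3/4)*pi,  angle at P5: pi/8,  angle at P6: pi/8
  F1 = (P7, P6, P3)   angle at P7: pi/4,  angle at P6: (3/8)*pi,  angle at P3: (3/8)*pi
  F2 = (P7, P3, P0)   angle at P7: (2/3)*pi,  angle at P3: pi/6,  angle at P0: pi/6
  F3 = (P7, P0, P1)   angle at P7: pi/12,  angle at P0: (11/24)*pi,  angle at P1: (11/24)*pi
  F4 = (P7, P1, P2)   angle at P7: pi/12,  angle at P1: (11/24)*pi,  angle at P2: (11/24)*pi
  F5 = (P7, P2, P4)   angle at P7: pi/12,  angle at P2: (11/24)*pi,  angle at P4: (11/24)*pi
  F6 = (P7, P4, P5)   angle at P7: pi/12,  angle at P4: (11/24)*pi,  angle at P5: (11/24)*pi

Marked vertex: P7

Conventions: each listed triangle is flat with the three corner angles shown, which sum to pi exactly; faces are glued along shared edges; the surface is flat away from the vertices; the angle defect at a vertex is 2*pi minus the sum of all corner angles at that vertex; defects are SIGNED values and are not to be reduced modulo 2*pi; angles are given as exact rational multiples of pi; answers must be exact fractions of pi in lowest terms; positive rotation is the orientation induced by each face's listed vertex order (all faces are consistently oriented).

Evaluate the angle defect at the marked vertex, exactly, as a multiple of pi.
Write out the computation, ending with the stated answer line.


Sum of corner angles at P7: 2*pi
defect = 2*pi - 2*pi

Answer: defect(P7) = 0


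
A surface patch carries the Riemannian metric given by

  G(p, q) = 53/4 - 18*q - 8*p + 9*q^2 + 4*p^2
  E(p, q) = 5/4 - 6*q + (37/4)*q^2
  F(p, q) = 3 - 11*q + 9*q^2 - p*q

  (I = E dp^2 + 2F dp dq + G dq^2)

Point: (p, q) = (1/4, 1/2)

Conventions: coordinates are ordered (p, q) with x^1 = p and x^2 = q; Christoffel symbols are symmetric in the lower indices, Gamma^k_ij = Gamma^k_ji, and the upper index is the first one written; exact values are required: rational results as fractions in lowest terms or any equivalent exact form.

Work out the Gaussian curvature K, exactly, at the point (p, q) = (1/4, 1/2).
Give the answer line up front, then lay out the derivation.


Answer: K = -27548/6561

E = 9/16, F = -3/8, G = 19/4, EG - F^2 = 81/32 at the point
E_p = 0, E_q = 13/4, F_p = -1/2, F_q = -9/4, G_p = -6, G_q = -9
E_qq = 37/2, F_pq = -1, G_pp = 8
Using the Brioschi determinant formula for K from the metric derivatives:
M1 = [[-E_qq/2 + F_pq - G_pp/2, E_p/2, F_p - E_q/2], [F_q - G_p/2, E, F], [G_q/2, F, G]] = [[-57/4, 0, -17/8], [3/4, 9/16, -3/8], [-9/2, -3/8, 19/4]]; det M1 = -5229/128
M2 = [[0, E_q/2, G_p/2], [E_q/2, E, F], [G_p/2, F, G]] = [[0, 13/8, -3], [13/8, 9/16, -3/8], [-3, -3/8, 19/4]]; det M2 = -3571/256
det M1 - det M2 = -6887/256; K = -6887/256 / (81/32)^2 = -27548/6561


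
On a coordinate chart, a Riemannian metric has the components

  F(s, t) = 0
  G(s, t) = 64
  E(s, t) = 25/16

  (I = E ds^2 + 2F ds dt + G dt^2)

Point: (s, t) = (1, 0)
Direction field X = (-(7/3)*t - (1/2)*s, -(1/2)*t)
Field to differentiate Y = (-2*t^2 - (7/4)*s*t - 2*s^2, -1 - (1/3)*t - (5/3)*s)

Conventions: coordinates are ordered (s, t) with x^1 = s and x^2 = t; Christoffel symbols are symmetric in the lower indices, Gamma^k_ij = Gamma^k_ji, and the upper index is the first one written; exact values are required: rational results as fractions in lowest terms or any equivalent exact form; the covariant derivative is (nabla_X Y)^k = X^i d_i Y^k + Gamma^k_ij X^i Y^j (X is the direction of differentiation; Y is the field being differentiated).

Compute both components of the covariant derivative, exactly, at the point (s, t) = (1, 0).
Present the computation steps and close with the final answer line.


E = 25/16, F = 0, G = 64 at the point
E_s = 0, E_t = 0, F_s = 0, F_t = 0, G_s = 0, G_t = 0
EG - F^2 = 100;  g^inv = (1/100) * [[64, 0], [0, 25/16]]
first-kind symbols [ij,l] = (1/2)(d_i g_jl + d_j g_il - d_l g_ij): [ss,s] = E_s/2 = 0, [ss,t] = F_s - E_t/2 = 0, [st,s] = E_t/2 = 0, [st,t] = G_s/2 = 0, [tt,s] = F_t - G_s/2 = 0, [tt,t] = G_t/2 = 0
Gamma^s_ij = (G*[ij,s] - F*[ij,t])/(EG - F^2), Gamma^t_ij = (E*[ij,t] - F*[ij,s])/(EG - F^2)
Gamma_sss = 0, Gamma_sst = 0, Gamma_stt = 0, Gamma_tss = 0, Gamma_tst = 0, Gamma_ttt = 0
X = (-1/2, 0), Y = (-2, -8/3) at the point

Answer: (nabla_X Y)^s = 2, (nabla_X Y)^t = 5/6


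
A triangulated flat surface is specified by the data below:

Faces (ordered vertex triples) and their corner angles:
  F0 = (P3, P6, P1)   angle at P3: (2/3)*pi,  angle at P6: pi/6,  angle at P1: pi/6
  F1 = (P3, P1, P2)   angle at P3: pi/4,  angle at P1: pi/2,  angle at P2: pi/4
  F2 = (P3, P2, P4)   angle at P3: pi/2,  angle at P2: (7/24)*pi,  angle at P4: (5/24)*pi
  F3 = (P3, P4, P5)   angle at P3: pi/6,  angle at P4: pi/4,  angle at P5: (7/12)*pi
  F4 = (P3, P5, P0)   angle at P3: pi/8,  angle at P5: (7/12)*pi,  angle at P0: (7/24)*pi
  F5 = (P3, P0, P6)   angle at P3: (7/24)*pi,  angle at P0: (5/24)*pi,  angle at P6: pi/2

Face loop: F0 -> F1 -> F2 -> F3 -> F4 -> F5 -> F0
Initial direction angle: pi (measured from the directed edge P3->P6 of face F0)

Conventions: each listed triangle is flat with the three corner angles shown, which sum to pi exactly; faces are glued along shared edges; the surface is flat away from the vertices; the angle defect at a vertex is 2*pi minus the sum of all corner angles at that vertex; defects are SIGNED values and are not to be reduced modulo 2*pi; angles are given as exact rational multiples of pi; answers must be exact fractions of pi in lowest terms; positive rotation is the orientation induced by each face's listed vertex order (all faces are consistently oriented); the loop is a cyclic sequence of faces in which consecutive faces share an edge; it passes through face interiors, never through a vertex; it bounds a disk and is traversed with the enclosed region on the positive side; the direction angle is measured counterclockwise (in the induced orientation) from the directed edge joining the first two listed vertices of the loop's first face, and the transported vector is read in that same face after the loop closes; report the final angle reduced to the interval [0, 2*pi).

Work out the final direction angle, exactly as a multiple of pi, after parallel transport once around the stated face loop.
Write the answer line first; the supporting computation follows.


Answer: final direction angle = pi

enclosed vertex P3: corner angles sum to 2*pi, defect = 2*pi - 2*pi = 0
final direction = starting direction + enclosed defect total, reduced mod 2*pi (induced orientation)
final angle = pi + 0 = pi (mod 2*pi)


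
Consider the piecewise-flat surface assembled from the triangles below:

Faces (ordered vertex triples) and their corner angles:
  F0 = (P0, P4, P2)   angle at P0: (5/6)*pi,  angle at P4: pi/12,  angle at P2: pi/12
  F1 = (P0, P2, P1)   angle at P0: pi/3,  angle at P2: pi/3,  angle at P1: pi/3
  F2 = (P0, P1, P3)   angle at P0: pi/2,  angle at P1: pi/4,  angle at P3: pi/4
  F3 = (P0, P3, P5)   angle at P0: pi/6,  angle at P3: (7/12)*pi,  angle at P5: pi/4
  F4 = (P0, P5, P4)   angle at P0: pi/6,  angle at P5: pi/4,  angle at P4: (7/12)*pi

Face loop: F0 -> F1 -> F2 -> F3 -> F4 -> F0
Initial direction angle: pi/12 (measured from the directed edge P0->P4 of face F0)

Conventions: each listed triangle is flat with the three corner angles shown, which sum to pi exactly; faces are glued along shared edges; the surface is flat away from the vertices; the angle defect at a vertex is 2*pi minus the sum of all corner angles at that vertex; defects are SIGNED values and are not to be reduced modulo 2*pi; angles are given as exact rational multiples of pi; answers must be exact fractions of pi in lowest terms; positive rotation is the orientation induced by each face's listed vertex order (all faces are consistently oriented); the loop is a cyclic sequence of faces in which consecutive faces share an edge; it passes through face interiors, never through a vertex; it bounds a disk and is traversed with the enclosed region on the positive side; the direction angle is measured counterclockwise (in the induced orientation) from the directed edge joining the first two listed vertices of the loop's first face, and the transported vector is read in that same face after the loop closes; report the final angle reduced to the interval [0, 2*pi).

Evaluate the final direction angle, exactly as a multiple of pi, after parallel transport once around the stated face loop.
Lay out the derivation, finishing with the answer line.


enclosed vertex P0: corner angles sum to 2*pi, defect = 2*pi - 2*pi = 0
final direction = starting direction + enclosed defect total, reduced mod 2*pi (induced orientation)
final angle = pi/12 + 0 = pi/12 (mod 2*pi)

Answer: final direction angle = pi/12


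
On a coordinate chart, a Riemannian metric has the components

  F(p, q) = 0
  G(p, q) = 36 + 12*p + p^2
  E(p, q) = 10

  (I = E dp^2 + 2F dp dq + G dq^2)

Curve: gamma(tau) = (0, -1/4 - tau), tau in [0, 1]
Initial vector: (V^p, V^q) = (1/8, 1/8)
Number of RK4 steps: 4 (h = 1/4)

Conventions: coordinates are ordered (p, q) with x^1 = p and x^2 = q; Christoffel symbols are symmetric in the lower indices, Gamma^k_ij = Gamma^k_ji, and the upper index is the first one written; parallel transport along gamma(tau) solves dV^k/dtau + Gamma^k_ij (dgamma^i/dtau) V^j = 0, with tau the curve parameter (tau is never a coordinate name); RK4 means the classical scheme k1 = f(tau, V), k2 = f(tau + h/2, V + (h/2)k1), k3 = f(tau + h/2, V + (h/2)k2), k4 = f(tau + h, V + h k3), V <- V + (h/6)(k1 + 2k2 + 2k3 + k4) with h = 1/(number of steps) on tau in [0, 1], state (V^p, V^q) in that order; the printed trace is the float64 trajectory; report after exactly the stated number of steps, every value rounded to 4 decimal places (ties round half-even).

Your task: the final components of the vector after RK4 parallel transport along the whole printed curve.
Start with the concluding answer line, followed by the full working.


Answer: V^p = 0.0450, V^q = 0.1393

gamma'(tau) = (0, -1); f(tau, V)^k = -Gamma^k_ij(gamma(tau)) gamma'^i(tau) V^j; h = 1/4; intermediate values shown to 6 dp
curve data and Christoffel symbols at the stage parameters:
  tau = 0.000000: gamma = (0.000000, -0.250000), gamma' = (0.000000, -1.000000); Gamma_ppp = 0.000000, Gamma_ppq = 0.000000, Gamma_pqq = -0.600000, Gamma_qpp = 0.000000, Gamma_qpq = 0.166667, Gamma_qqq = 0.000000
  tau = 0.125000: gamma = (0.000000, -0.375000), gamma' = (0.000000, -1.000000); Gamma_ppp = 0.000000, Gamma_ppq = 0.000000, Gamma_pqq = -0.600000, Gamma_qpp = 0.000000, Gamma_qpq = 0.166667, Gamma_qqq = 0.000000
  tau = 0.250000: gamma = (0.000000, -0.500000), gamma' = (0.000000, -1.000000); Gamma_ppp = 0.000000, Gamma_ppq = 0.000000, Gamma_pqq = -0.600000, Gamma_qpp = 0.000000, Gamma_qpq = 0.166667, Gamma_qqq = 0.000000
  tau = 0.375000: gamma = (0.000000, -0.625000), gamma' = (0.000000, -1.000000); Gamma_ppp = 0.000000, Gamma_ppq = 0.000000, Gamma_pqq = -0.600000, Gamma_qpp = 0.000000, Gamma_qpq = 0.166667, Gamma_qqq = 0.000000
  tau = 0.500000: gamma = (0.000000, -0.750000), gamma' = (0.000000, -1.000000); Gamma_ppp = 0.000000, Gamma_ppq = 0.000000, Gamma_pqq = -0.600000, Gamma_qpp = 0.000000, Gamma_qpq = 0.166667, Gamma_qqq = 0.000000
  tau = 0.625000: gamma = (0.000000, -0.875000), gamma' = (0.000000, -1.000000); Gamma_ppp = 0.000000, Gamma_ppq = 0.000000, Gamma_pqq = -0.600000, Gamma_qpp = 0.000000, Gamma_qpq = 0.166667, Gamma_qqq = 0.000000
  tau = 0.750000: gamma = (0.000000, -1.000000), gamma' = (0.000000, -1.000000); Gamma_ppp = 0.000000, Gamma_ppq = 0.000000, Gamma_pqq = -0.600000, Gamma_qpp = 0.000000, Gamma_qpq = 0.166667, Gamma_qqq = 0.000000
  tau = 0.875000: gamma = (0.000000, -1.125000), gamma' = (0.000000, -1.000000); Gamma_ppp = 0.000000, Gamma_ppq = 0.000000, Gamma_pqq = -0.600000, Gamma_qpp = 0.000000, Gamma_qpq = 0.166667, Gamma_qqq = 0.000000
  tau = 1.000000: gamma = (0.000000, -1.250000), gamma' = (0.000000, -1.000000); Gamma_ppp = 0.000000, Gamma_ppq = 0.000000, Gamma_pqq = -0.600000, Gamma_qpp = 0.000000, Gamma_qpq = 0.166667, Gamma_qqq = 0.000000
step 0: V^p = 0.1250, V^q = 0.1250
step 1: k1 = (-0.075000, 0.020833), k2 = (-0.076563, 0.019271), k3 = (-0.076445, 0.019238), k4 = (-0.077886, 0.017648); V <- V + (h/6)(k1 + 2k2 + 2k3 + k4): V^p = 0.1059, V^q = 0.1298
step 2: k1 = (-0.077887, 0.017647), k2 = (-0.079211, 0.016024), k3 = (-0.079089, 0.015996), k4 = (-0.080287, 0.014351); V <- V + (h/6)(k1 + 2k2 + 2k3 + k4): V^p = 0.0861, V^q = 0.1338
step 3: k1 = (-0.080288, 0.014349), k2 = (-0.081365, 0.012677), k3 = (-0.081239, 0.012654), k4 = (-0.082187, 0.010965); V <- V + (h/6)(k1 + 2k2 + 2k3 + k4): V^p = 0.0658, V^q = 0.1370
step 4: k1 = (-0.082188, 0.010963), k2 = (-0.083010, 0.009251), k3 = (-0.082882, 0.009233), k4 = (-0.083573, 0.007509); V <- V + (h/6)(k1 + 2k2 + 2k3 + k4): V^p = 0.0450, V^q = 0.1393


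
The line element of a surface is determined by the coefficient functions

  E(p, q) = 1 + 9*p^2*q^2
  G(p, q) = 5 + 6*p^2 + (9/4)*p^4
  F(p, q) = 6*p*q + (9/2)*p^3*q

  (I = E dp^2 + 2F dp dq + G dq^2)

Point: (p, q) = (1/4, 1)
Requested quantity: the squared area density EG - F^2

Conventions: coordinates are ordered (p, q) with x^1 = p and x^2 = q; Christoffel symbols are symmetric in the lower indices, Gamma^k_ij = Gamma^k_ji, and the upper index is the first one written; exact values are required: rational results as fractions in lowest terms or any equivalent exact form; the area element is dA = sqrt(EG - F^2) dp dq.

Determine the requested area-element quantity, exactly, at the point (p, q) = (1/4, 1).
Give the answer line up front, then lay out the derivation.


Answer: EG - F^2 = 6089/1024

E = 25/16, F = 201/128, G = 5513/1024; EG - F^2 = 6089/1024


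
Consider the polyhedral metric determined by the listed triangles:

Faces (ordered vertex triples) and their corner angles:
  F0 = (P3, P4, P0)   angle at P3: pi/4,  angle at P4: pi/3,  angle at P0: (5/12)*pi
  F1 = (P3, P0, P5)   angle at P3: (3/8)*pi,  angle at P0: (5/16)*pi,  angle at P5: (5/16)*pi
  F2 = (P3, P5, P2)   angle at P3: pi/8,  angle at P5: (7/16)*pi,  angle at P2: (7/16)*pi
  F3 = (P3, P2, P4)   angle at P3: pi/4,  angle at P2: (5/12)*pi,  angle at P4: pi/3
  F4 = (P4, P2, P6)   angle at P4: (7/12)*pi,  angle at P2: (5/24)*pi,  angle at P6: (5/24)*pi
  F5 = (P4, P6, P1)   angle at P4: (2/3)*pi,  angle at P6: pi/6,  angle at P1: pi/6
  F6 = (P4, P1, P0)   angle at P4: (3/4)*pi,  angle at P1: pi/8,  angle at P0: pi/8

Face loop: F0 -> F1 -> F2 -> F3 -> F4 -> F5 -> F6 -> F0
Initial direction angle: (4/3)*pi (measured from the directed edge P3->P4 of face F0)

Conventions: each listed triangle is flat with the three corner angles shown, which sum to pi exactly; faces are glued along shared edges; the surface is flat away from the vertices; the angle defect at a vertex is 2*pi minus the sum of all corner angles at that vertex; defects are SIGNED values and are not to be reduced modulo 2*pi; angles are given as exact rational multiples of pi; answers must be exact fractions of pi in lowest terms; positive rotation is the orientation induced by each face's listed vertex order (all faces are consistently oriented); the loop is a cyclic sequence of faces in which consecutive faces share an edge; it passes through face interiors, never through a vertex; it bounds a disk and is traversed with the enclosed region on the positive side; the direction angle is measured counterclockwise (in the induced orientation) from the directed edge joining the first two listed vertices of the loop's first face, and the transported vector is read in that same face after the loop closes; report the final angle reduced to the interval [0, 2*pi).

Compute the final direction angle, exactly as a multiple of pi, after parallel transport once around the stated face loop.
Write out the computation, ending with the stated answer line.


enclosed vertex P3: corner angles sum to pi, defect = 2*pi - pi = pi
enclosed vertex P4: corner angles sum to (8/3)*pi, defect = 2*pi - (8/3)*pi = (-2/3)*pi
transport around the loop rotates by the sum of enclosed defects; add to the initial angle mod 2*pi
final angle = (4/3)*pi + pi/3 = (5/3)*pi (mod 2*pi)

Answer: final direction angle = (5/3)*pi


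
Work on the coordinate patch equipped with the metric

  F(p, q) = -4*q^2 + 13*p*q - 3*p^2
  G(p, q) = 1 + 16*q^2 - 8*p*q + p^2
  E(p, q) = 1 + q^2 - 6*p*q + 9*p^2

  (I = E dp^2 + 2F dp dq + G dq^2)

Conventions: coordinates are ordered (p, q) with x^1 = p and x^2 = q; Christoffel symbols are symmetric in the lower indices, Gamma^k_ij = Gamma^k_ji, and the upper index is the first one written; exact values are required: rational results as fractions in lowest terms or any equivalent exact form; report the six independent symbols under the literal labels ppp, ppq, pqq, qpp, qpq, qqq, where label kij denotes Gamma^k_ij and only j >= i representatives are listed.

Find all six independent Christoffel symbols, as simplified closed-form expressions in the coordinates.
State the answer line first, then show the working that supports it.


Answer: Gamma_ppp = (9*p - 3*q)/(10*p^2 - 14*p*q + 17*q^2 + 1), Gamma_ppq = (-3*p + q)/(10*p^2 - 14*p*q + 17*q^2 + 1), Gamma_pqq = (12*p - 4*q)/(10*p^2 - 14*p*q + 17*q^2 + 1), Gamma_qpp = (-3*p + 12*q)/(10*p^2 - 14*p*q + 17*q^2 + 1), Gamma_qpq = (p - 4*q)/(10*p^2 - 14*p*q + 17*q^2 + 1), Gamma_qqq = (-4*p + 16*q)/(10*p^2 - 14*p*q + 17*q^2 + 1)

E = 1 + q^2 - 6*p*q + 9*p^2; F = -4*q^2 + 13*p*q - 3*p^2; G = 1 + 16*q^2 - 8*p*q + p^2
Gamma^k_ij = (1/2) g^{kl} (d_i g_jl + d_j g_il - d_l g_ij), with g^inv = (1/(EG-F^2)) [[G, -F], [-F, E]]
first partials: E_p = -6*q + 18*p, E_q = 2*q - 6*p, F_p = 13*q - 6*p, F_q = -8*q + 13*p, G_p = -8*q + 2*p, G_q = 32*q - 8*p
D = EG - F^2 = 1 + 17*q^2 - 14*p*q + 10*p^2
expanded: Gamma^p_pp = (G E_p - 2F F_p + F E_q)/(2D), Gamma^p_pq = (G E_q - F G_p)/(2D), Gamma^p_qq = (2G F_q - G G_p - F G_q)/(2D), Gamma^q_pp = (2E F_p - E E_q - F E_p)/(2D), Gamma^q_pq = (E G_p - F E_q)/(2D), Gamma^q_qq = (E G_q - 2F F_q + F G_p)/(2D); substitute and cancel common factors


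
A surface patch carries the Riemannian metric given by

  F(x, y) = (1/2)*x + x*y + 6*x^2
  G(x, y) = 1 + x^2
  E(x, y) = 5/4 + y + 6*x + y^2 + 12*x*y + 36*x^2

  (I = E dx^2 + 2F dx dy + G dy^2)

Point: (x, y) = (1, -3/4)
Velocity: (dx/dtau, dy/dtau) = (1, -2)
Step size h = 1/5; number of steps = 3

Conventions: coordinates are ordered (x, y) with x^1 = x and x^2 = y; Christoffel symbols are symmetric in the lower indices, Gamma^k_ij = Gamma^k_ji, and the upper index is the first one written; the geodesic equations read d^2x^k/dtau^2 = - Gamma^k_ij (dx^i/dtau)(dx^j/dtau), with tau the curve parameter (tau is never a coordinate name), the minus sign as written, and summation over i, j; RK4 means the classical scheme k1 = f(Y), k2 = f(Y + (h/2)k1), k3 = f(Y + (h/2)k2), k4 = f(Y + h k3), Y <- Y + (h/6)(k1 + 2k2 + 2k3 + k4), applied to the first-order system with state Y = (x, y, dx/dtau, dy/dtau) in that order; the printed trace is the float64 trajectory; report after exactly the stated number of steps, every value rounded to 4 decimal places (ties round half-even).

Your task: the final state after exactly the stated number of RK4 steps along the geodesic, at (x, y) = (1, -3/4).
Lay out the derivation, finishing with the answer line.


f(Y) = (dx/dtau, dy/dtau, -Gamma^x_ij Y'^i Y'^j, -Gamma^y_ij Y'^i Y'^j) with the Gammas evaluated at the stage position; h = 0.200000; intermediate values shown to 6 dp
step 0: x = 1.0000, y = -0.7500, dx/dtau = 1.0000, dy/dtau = -2.0000
step 1:
  k1: at (x, y) = (1.000000, -0.750000), (dx/dtau, dy/dtau) = (1.000000, -2.000000); Gamma_xxx = 0.983957, Gamma_xxy = 0.163993, Gamma_xyy = 0.000000, Gamma_yxx = 0.171123, Gamma_yxy = 0.028520, Gamma_yyy = 0.000000; k1 = (1.000000, -2.000000, -0.327986, -0.057041)
  k2: at (x, y) = (1.100000, -0.950000), (dx/dtau, dy/dtau) = (0.967201, -2.005704); Gamma_xxx = 0.921751, Gamma_xxy = 0.153625, Gamma_xyy = 0.000000, Gamma_yxx = 0.164866, Gamma_yxy = 0.027478, Gamma_yyy = 0.000000; k2 = (0.967201, -2.005704, -0.266237, -0.047620)
  k3: at (x, y) = (1.096720, -0.950570), (dx/dtau, dy/dtau) = (0.973376, -2.004762); Gamma_xxx = 0.924626, Gamma_xxy = 0.154104, Gamma_xyy = 0.000000, Gamma_yxx = 0.165432, Gamma_yxy = 0.027572, Gamma_yyy = 0.000000; k3 = (0.973376, -2.004762, -0.274613, -0.049133)
  k4: at (x, y) = (1.194675, -1.150952), (dx/dtau, dy/dtau) = (0.945077, -2.009827); Gamma_xxx = 0.870885, Gamma_xxy = 0.145148, Gamma_xyy = 0.000000, Gamma_yxx = 0.159645, Gamma_yxy = 0.026608, Gamma_yyy = 0.000000; k4 = (0.945077, -2.009827, -0.226451, -0.041512)
  Y <- Y + (h/6)(k1 + 2k2 + 2k3 + k4): x = 1.1942, y = -1.1510, dx/dtau = 0.9455, dy/dtau = -2.0097
step 2:
  k1: at (x, y) = (1.194208, -1.151025), (dx/dtau, dy/dtau) = (0.945462, -2.009735); Gamma_xxx = 0.871250, Gamma_xxy = 0.145208, Gamma_xyy = 0.000000, Gamma_yxx = 0.159720, Gamma_yxy = 0.026620, Gamma_yyy = 0.000000; k1 = (0.945462, -2.009735, -0.226980, -0.041611)
  k2: at (x, y) = (1.288754, -1.351999), (dx/dtau, dy/dtau) = (0.922764, -2.013896); Gamma_xxx = 0.825622, Gamma_xxy = 0.137604, Gamma_xyy = 0.000000, Gamma_yxx = 0.154643, Gamma_yxy = 0.025774, Gamma_yyy = 0.000000; k2 = (0.922764, -2.013896, -0.191580, -0.035884)
  k3: at (x, y) = (1.286484, -1.352415), (dx/dtau, dy/dtau) = (0.926304, -2.013324); Gamma_xxx = 0.827226, Gamma_xxy = 0.137871, Gamma_xyy = 0.000000, Gamma_yxx = 0.154986, Gamma_yxy = 0.025831, Gamma_yyy = 0.000000; k3 = (0.926304, -2.013324, -0.195547, -0.036637)
  k4: at (x, y) = (1.379469, -1.553690), (dx/dtau, dy/dtau) = (0.906353, -2.017063); Gamma_xxx = 0.786884, Gamma_xxy = 0.131147, Gamma_xyy = 0.000000, Gamma_yxx = 0.150279, Gamma_yxy = 0.025046, Gamma_yyy = 0.000000; k4 = (0.906353, -2.017063, -0.166886, -0.031872)
  Y <- Y + (h/6)(k1 + 2k2 + 2k3 + k4): x = 1.3792, y = -1.5537, dx/dtau = 0.9065, dy/dtau = -2.0170
step 3:
  k1: at (x, y) = (1.379206, -1.553733), (dx/dtau, dy/dtau) = (0.906525, -2.017019); Gamma_xxx = 0.787052, Gamma_xxy = 0.131175, Gamma_xyy = 0.000000, Gamma_yxx = 0.150316, Gamma_yxy = 0.025053, Gamma_yyy = 0.000000; k1 = (0.906525, -2.017019, -0.167087, -0.031911)
  k2: at (x, y) = (1.469859, -1.755435), (dx/dtau, dy/dtau) = (0.889816, -2.020211); Gamma_xxx = 0.751732, Gamma_xxy = 0.125289, Gamma_xyy = 0.000000, Gamma_yxx = 0.146084, Gamma_yxy = 0.024347, Gamma_yyy = 0.000000; k2 = (0.889816, -2.020211, -0.144759, -0.028131)
  k3: at (x, y) = (1.468188, -1.755754), (dx/dtau, dy/dtau) = (0.892049, -2.019833); Gamma_xxx = 0.752715, Gamma_xxy = 0.125453, Gamma_xyy = 0.000000, Gamma_yxx = 0.146309, Gamma_yxy = 0.024385, Gamma_yyy = 0.000000; k3 = (0.892049, -2.019833, -0.146896, -0.028553)
  k4: at (x, y) = (1.557616, -1.957700), (dx/dtau, dy/dtau) = (0.877146, -2.022730); Gamma_xxx = 0.720950, Gamma_xxy = 0.120158, Gamma_xyy = 0.000000, Gamma_yxx = 0.142364, Gamma_yxy = 0.023727, Gamma_yyy = 0.000000; k4 = (0.877146, -2.022730, -0.128311, -0.025337)
  Y <- Y + (h/6)(k1 + 2k2 + 2k3 + k4): x = 1.5575, y = -1.9577, dx/dtau = 0.8772, dy/dtau = -2.0227

Answer: x = 1.5575, y = -1.9577, dx/dtau = 0.8772, dy/dtau = -2.0227
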